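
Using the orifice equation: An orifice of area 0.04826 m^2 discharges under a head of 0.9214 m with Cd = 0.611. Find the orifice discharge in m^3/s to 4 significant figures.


Approach: apply the orifice equation, Q = Cd*A*sqrt(2*g*h).
Q = 0.611 * 0.04826 * sqrt(2*9.81*0.9214) = 0.1254 m^3/s
Therefore the orifice discharge = 0.1254 m^3/s.


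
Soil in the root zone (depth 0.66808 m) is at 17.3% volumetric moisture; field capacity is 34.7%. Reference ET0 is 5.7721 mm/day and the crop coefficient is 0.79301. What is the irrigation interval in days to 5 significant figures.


Approach: apply soil-water budget scheduling, SMD = (FC-theta)/100*depth*1000; ETc = ET0*Kc; interval = SMD/ETc.
Step 1 — soil moisture deficit:
  SMD = (34.7 - 17.3)/100 * 0.66808 * 1000 = 116.2459 mm
Step 2 — daily crop ET (ETc = ET0*Kc):
  ETc = 5.7721 * 0.79301 = 4.577333 mm/day
Step 3 — irrigation interval (SMD/ETc):
  interval = 116.2459 / 4.577333 = 25.396 days
Therefore the irrigation interval = 25.396 days.


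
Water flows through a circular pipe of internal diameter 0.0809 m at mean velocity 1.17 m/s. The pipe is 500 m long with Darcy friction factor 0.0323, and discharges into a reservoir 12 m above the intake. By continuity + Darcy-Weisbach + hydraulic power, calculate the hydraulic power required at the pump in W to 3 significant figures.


Approach: apply continuity + Darcy-Weisbach + hydraulic power, Q = A*v; hf = f*(L/D)*(v^2/(2g)); H = static + hf; P = rho*g*Q*H.
Step 1 — flow rate (continuity, Q = A*v):
  A = pi*(0.0809/2)^2 = 0.0051403 m^2
  Q = 0.0051403 * 1.17 = 0.0060141 m^3/s
Step 2 — friction head loss (Darcy-Weisbach):
  hf = 0.0323 * (500/0.0809) * (1.17^2 / (2*9.81))
  hf = 13.928 m
Step 3 — total head: H = 12 + 13.928 = 25.928 m
Step 4 — hydraulic power (P = rho*g*Q*H):
  P = 1000 * 9.81 * 0.0060141 * 25.928 = 1530 W
Therefore the hydraulic power required at the pump = 1530 W.


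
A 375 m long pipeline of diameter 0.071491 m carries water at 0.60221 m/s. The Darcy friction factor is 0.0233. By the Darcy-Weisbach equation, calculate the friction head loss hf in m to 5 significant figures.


Approach: apply the Darcy-Weisbach equation, hf = f*(L/D)*(v^2/(2g)).
hf = 0.0233 * (375/0.071491) * (0.60221^2 / (2*9.81))
hf = 2.2591 m
Therefore the friction head loss hf = 2.2591 m.


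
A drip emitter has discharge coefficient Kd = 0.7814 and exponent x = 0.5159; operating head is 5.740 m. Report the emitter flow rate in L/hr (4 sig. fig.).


Approach: apply the emitter characteristic equation, q = Kd * h^x.
q = 0.7814 * 5.740^0.5159 = 1.925 L/hr
Therefore the emitter flow rate = 1.925 L/hr.


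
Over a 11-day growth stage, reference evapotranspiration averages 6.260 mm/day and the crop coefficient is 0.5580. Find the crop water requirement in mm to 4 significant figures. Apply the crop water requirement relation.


Approach: apply the crop water requirement relation, CWR = ET0 * Kc * days.
CWR = 6.260 * 0.5580 * 11 = 38.42 mm
Therefore the crop water requirement = 38.42 mm.


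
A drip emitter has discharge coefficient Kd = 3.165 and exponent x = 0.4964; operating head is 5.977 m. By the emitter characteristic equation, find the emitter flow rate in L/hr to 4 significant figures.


Approach: apply the emitter characteristic equation, q = Kd * h^x.
q = 3.165 * 5.977^0.4964 = 7.688 L/hr
Therefore the emitter flow rate = 7.688 L/hr.


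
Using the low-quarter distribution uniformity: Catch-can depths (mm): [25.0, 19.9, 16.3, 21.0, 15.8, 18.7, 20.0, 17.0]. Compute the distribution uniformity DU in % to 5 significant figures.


Approach: apply the low-quarter distribution uniformity, DU = (mean of lowest quarter of readings / overall mean)*100.
sorted lowest 2 of 8: [15.8, 16.3] -> mean = 16.05000 mm
overall mean = 19.21250 mm
DU = (16.05000/19.21250)*100 = 83.539 %
Therefore the distribution uniformity DU = 83.539 %.


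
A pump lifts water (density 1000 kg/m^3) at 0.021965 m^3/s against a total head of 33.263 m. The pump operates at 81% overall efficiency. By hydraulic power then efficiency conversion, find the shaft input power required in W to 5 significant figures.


Approach: apply hydraulic power then efficiency conversion, P = rho*g*Q*H; P_in = P/eta.
Step 1 — hydraulic power (P = rho*g*Q*H):
  P = 1000 * 9.81 * 0.021965 * 33.263 = 7167.400 W
Step 2 — input power: P_in = P/eta = 7167.400 / 0.81 = 8848.6 W
Therefore the shaft input power required = 8848.6 W.


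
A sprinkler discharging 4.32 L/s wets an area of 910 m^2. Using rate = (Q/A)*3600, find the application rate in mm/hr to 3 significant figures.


rate = (4.32 / 910) * 3600 = 17.1 mm/hr
Therefore the application rate = 17.1 mm/hr.


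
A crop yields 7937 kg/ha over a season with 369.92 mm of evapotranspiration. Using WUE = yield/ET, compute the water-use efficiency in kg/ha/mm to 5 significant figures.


WUE = 7937 / 369.92 = 21.456 kg/ha/mm
Therefore the water-use efficiency = 21.456 kg/ha/mm.


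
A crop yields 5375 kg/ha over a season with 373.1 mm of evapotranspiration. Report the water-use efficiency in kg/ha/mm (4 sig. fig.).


Approach: apply the water-use efficiency ratio, WUE = yield/ET.
WUE = 5375 / 373.1 = 14.41 kg/ha/mm
Therefore the water-use efficiency = 14.41 kg/ha/mm.


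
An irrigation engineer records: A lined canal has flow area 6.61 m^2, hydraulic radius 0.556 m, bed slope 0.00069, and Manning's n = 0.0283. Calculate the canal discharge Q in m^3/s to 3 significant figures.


Approach: apply Manning's equation, Q = (1/n)*A*R^(2/3)*S^(1/2).
Q = (1/0.0283) * 6.61 * 0.556^(2/3) * 0.00069^(1/2) = 4.15 m^3/s
Therefore the canal discharge Q = 4.15 m^3/s.


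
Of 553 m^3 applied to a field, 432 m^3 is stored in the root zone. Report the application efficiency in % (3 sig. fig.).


Approach: apply the application efficiency ratio, Ea = (stored/applied)*100.
Ea = (432/553)*100 = 78.1 %
Therefore the application efficiency = 78.1 %.


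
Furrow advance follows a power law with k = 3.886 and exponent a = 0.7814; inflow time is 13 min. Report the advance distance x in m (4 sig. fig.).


Approach: apply the power-law advance function, x = k*t^a.
x = 3.886 * 13^0.7814 = 28.84 m
Therefore the advance distance x = 28.84 m.


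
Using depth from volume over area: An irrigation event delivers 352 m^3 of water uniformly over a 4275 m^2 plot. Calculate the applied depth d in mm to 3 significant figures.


Approach: apply depth from volume over area, d = (V/A)*1000.
d = (352 / 4275) * 1000 = 82.3 mm
Therefore the applied depth d = 82.3 mm.


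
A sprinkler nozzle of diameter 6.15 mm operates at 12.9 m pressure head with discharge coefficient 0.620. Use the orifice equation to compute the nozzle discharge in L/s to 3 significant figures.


Approach: apply the orifice equation, Q = Cd*A*sqrt(2*g*h), A = pi*(d/2)^2.
A = pi*(6.15e-3/2)^2 = 2.9706e-05 m^2
Q = 0.620 * 2.9706e-05 * sqrt(2*9.81*12.9) * 1000 = 0.293 L/s
Therefore the nozzle discharge = 0.293 L/s.


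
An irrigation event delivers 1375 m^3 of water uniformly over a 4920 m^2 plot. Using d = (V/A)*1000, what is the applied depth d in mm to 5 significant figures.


d = (1375 / 4920) * 1000 = 279.47 mm
Therefore the applied depth d = 279.47 mm.


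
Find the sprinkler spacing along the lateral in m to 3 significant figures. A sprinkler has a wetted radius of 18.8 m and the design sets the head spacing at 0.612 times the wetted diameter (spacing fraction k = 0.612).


Approach: apply the sprinkler spacing rule (spacing as a fraction of wetted diameter), S = k*(2*R).
S = 0.612 * (2 * 18.8) = 23.0 m
Therefore the sprinkler spacing along the lateral = 23.0 m.


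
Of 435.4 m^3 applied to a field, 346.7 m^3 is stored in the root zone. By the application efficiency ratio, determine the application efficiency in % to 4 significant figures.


Approach: apply the application efficiency ratio, Ea = (stored/applied)*100.
Ea = (346.7/435.4)*100 = 79.63 %
Therefore the application efficiency = 79.63 %.


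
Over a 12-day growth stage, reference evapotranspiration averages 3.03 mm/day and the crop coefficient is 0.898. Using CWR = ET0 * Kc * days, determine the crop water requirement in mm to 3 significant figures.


CWR = 3.03 * 0.898 * 12 = 32.7 mm
Therefore the crop water requirement = 32.7 mm.


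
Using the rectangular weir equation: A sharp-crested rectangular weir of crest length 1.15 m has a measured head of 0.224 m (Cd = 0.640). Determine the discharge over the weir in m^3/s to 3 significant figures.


Approach: apply the rectangular weir equation, Q = (2/3)*Cd*L*sqrt(2g)*H^1.5.
Q = (2/3)*0.640*1.15*sqrt(2*9.81)*0.224^1.5 = 0.230 m^3/s
Therefore the discharge over the weir = 0.230 m^3/s.


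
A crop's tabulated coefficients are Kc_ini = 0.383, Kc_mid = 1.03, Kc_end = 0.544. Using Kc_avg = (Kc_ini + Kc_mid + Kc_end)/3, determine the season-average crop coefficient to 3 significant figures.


Kc_avg = (0.383 + 1.03 + 0.544)/3 = 0.652
Therefore the season-average crop coefficient = 0.652.


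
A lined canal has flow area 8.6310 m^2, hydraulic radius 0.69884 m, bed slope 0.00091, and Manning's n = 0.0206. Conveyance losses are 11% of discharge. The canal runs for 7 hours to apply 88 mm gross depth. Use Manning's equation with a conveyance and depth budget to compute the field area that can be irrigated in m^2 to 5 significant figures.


Approach: apply Manning's equation with a conveyance and depth budget, Q = (1/n)*A*R^(2/3)*S^(1/2); Q_field = Q*(1-loss); Area = Q_field*t/(d/1000).
Step 1 — canal discharge (Manning's equation):
  Q = (1/0.0206) * 8.6310 * 0.69884^(2/3) * 0.00091^(1/2) = 9.953285 m^3/s
Step 2 — delivered flow: Q_field = 9.953285*(1 - 11/100) = 8.858423 m^3/s
Step 3 — volume delivered: V = 8.858423 * 7*3600 = 223232.3 m^3
Step 4 — area served: A = V / (depth/1000) = 223232.3 / 0.088 = 2536700 m^2
Therefore the field area that can be irrigated = 2536700 m^2.


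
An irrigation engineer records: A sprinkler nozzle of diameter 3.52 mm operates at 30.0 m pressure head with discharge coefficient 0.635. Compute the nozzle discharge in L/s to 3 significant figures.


Approach: apply the orifice equation, Q = Cd*A*sqrt(2*g*h), A = pi*(d/2)^2.
A = pi*(3.52e-3/2)^2 = 9.7314e-06 m^2
Q = 0.635 * 9.7314e-06 * sqrt(2*9.81*30.0) * 1000 = 0.150 L/s
Therefore the nozzle discharge = 0.150 L/s.


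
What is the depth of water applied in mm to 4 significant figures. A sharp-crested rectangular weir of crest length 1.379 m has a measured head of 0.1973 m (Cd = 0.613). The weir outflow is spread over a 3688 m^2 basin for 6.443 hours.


Approach: apply the rectangular weir equation with a volume-to-depth conversion, Q = (2/3)*Cd*L*sqrt(2g)*H^1.5; d = Q*t/A * 1000.
Step 1 — weir discharge:
  Q = (2/3)*0.613*1.379*sqrt(2*9.81)*0.1973^1.5 = 0.218763 m^3/s
Step 2 — volume: V = 0.218763 * 6.443*3600 = 5074.16 m^3
Step 3 — depth: d = V/A * 1000 = 5074.16/3688 * 1000 = 1376 mm
Therefore the depth of water applied = 1376 mm.


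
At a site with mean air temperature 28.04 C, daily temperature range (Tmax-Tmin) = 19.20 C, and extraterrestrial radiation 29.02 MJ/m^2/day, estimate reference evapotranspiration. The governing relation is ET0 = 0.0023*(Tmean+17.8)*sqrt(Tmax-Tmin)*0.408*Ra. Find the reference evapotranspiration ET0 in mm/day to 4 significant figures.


ET0 = 0.0023*(28.04+17.8)*sqrt(19.20)*0.408*29.02 = 5.470 mm/day
Therefore the reference evapotranspiration ET0 = 5.470 mm/day.


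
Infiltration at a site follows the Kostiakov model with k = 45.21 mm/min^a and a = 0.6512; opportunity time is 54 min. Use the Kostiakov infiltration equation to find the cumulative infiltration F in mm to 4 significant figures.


Approach: apply the Kostiakov infiltration equation, F = k*t^a.
F = 45.21 * 54^0.6512 = 607.3 mm
Therefore the cumulative infiltration F = 607.3 mm.


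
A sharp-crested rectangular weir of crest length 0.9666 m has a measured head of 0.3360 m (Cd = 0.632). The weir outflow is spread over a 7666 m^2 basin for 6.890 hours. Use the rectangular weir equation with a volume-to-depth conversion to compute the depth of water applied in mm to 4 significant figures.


Approach: apply the rectangular weir equation with a volume-to-depth conversion, Q = (2/3)*Cd*L*sqrt(2g)*H^1.5; d = Q*t/A * 1000.
Step 1 — weir discharge:
  Q = (2/3)*0.632*0.9666*sqrt(2*9.81)*0.3360^1.5 = 0.351343 m^3/s
Step 2 — volume: V = 0.351343 * 6.890*3600 = 8714.71 m^3
Step 3 — depth: d = V/A * 1000 = 8714.71/7666 * 1000 = 1137 mm
Therefore the depth of water applied = 1137 mm.


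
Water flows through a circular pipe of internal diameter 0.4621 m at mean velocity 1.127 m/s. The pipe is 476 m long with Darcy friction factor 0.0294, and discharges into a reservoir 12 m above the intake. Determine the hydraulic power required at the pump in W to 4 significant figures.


Approach: apply continuity + Darcy-Weisbach + hydraulic power, Q = A*v; hf = f*(L/D)*(v^2/(2g)); H = static + hf; P = rho*g*Q*H.
Step 1 — flow rate (continuity, Q = A*v):
  A = pi*(0.4621/2)^2 = 0.167711 m^2
  Q = 0.167711 * 1.127 = 0.189010 m^3/s
Step 2 — friction head loss (Darcy-Weisbach):
  hf = 0.0294 * (476/0.4621) * (1.127^2 / (2*9.81))
  hf = 1.96050 m
Step 3 — total head: H = 12 + 1.96050 = 13.9605 m
Step 4 — hydraulic power (P = rho*g*Q*H):
  P = 1000 * 9.81 * 0.189010 * 13.9605 = 25890 W
Therefore the hydraulic power required at the pump = 25890 W.


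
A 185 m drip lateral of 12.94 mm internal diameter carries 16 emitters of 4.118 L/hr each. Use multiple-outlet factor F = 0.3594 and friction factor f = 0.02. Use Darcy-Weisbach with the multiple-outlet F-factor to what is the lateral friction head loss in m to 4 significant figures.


Approach: apply Darcy-Weisbach with the multiple-outlet F-factor, Q = n*q/(3600*1000) m^3/s; v = Q/A; hf = F*f*(L/D)*(v^2/(2g)).
Q = 16*4.118/(3600*1000) = 1.83022e-05 m^3/s
A = pi*(12.94e-3/2)^2 = 1.31510e-04 m^2, so v = Q/A = 0.139170 m/s
hf = 0.3594*0.02*(185/0.01294)*(0.139170^2/(2*9.81)) = 0.1014 m
Therefore the lateral friction head loss = 0.1014 m.


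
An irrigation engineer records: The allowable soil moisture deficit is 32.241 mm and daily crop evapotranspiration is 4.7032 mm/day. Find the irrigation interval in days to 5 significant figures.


Approach: apply the irrigation interval relation, interval = SMD / ETc.
interval = 32.241 / 4.7032 = 6.8551 days
Therefore the irrigation interval = 6.8551 days.


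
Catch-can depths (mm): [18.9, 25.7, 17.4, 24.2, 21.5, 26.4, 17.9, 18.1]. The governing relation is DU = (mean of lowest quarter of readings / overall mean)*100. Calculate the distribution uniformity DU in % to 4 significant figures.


sorted lowest 2 of 8: [17.4, 17.9] -> mean = 17.6500 mm
overall mean = 21.2625 mm
DU = (17.6500/21.2625)*100 = 83.01 %
Therefore the distribution uniformity DU = 83.01 %.


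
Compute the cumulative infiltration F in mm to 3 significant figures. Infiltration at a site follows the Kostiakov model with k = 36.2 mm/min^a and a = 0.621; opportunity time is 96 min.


Approach: apply the Kostiakov infiltration equation, F = k*t^a.
F = 36.2 * 96^0.621 = 616 mm
Therefore the cumulative infiltration F = 616 mm.


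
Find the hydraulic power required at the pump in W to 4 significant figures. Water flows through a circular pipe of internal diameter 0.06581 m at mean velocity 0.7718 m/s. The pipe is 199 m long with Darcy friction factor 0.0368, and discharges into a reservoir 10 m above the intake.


Approach: apply continuity + Darcy-Weisbach + hydraulic power, Q = A*v; hf = f*(L/D)*(v^2/(2g)); H = static + hf; P = rho*g*Q*H.
Step 1 — flow rate (continuity, Q = A*v):
  A = pi*(0.06581/2)^2 = 0.00340152 m^2
  Q = 0.00340152 * 0.7718 = 0.00262530 m^3/s
Step 2 — friction head loss (Darcy-Weisbach):
  hf = 0.0368 * (199/0.06581) * (0.7718^2 / (2*9.81))
  hf = 3.37847 m
Step 3 — total head: H = 10 + 3.37847 = 13.3785 m
Step 4 — hydraulic power (P = rho*g*Q*H):
  P = 1000 * 9.81 * 0.00262530 * 13.3785 = 344.6 W
Therefore the hydraulic power required at the pump = 344.6 W.


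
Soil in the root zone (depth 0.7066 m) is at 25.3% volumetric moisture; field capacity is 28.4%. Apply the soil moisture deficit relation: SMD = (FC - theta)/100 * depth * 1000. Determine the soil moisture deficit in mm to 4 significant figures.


SMD = (28.4 - 25.3)/100 * 0.7066 * 1000 = 21.90 mm
Therefore the soil moisture deficit = 21.90 mm.


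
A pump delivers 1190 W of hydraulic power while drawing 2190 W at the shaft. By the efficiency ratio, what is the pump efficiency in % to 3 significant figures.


Approach: apply the efficiency ratio, eta = (P_out/P_in)*100.
eta = (1190 / 2190) * 100 = 54.3 %
Therefore the pump efficiency = 54.3 %.


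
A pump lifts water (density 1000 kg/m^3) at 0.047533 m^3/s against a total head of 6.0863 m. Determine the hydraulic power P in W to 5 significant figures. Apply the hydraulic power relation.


Approach: apply the hydraulic power relation, P = rho*g*Q*H.
P = 1000 * 9.81 * 0.047533 * 6.0863 = 2838.0 W
Therefore the hydraulic power P = 2838.0 W.


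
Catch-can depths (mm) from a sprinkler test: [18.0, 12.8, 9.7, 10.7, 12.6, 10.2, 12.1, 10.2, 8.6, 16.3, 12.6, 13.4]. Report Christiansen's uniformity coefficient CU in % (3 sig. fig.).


Approach: apply Christiansen's uniformity coefficient, CU = (1 - mean_abs_deviation/mean)*100.
mean = 12.267 mm
mean |d_i - mean| = 2.0167 mm
CU = (1 - 2.0167/12.267)*100 = 83.6 %
Therefore Christiansen's uniformity coefficient CU = 83.6 %.


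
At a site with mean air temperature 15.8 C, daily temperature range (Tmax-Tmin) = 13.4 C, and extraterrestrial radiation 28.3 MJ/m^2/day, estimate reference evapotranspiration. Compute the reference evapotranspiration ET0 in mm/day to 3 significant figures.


Approach: apply the Hargreaves-Samani method, ET0 = 0.0023*(Tmean+17.8)*sqrt(Tmax-Tmin)*0.408*Ra.
ET0 = 0.0023*(15.8+17.8)*sqrt(13.4)*0.408*28.3 = 3.27 mm/day
Therefore the reference evapotranspiration ET0 = 3.27 mm/day.


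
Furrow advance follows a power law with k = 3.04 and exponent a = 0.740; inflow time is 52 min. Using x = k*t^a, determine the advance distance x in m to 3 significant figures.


x = 3.04 * 52^0.740 = 56.6 m
Therefore the advance distance x = 56.6 m.


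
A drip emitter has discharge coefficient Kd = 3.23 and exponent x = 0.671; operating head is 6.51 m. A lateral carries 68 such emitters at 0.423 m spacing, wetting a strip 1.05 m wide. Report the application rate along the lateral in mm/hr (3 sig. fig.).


Approach: apply the emitter equation with a lateral mass balance, q = Kd*h^x; Q = n*q; rate = Q/(n*spacing*width).
Step 1 — single emitter flow (q = Kd*h^x):
  q = 3.23 * 6.51^0.671 = 11.353 L/hr
Step 2 — total lateral flow: Q = 68 * 11.353 = 772.01 L/hr
Step 3 — wetted area: A = 68 * 0.423 * 1.05 = 30.202 m^2
Step 4 — application rate: Q/A = 772.01/30.202 = 25.6 mm/hr
Therefore the application rate along the lateral = 25.6 mm/hr.


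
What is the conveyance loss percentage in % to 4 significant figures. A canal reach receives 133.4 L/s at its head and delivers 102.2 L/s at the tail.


Approach: apply the conveyance loss ratio, loss% = ((Q_head - Q_tail)/Q_head)*100.
loss = ((133.4 - 102.2)/133.4)*100 = 23.39 %
Therefore the conveyance loss percentage = 23.39 %.


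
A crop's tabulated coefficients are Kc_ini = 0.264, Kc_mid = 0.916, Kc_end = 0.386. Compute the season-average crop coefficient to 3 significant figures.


Approach: apply a simple seasonal average, Kc_avg = (Kc_ini + Kc_mid + Kc_end)/3.
Kc_avg = (0.264 + 0.916 + 0.386)/3 = 0.522
Therefore the season-average crop coefficient = 0.522.


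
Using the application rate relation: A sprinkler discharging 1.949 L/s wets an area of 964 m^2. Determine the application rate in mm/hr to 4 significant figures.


Approach: apply the application rate relation, rate = (Q/A)*3600.
rate = (1.949 / 964) * 3600 = 7.278 mm/hr
Therefore the application rate = 7.278 mm/hr.


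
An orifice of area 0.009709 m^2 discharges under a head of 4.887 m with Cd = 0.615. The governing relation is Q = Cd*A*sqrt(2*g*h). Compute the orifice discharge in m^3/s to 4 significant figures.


Q = 0.615 * 0.009709 * sqrt(2*9.81*4.887) = 0.05847 m^3/s
Therefore the orifice discharge = 0.05847 m^3/s.


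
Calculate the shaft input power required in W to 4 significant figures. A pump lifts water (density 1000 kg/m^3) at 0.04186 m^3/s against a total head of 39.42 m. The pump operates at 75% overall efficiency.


Approach: apply hydraulic power then efficiency conversion, P = rho*g*Q*H; P_in = P/eta.
Step 1 — hydraulic power (P = rho*g*Q*H):
  P = 1000 * 9.81 * 0.04186 * 39.42 = 16187.7 W
Step 2 — input power: P_in = P/eta = 16187.7 / 0.75 = 21580 W
Therefore the shaft input power required = 21580 W.


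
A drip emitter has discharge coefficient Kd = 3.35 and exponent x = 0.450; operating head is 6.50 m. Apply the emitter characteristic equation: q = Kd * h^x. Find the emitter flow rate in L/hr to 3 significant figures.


q = 3.35 * 6.50^0.450 = 7.78 L/hr
Therefore the emitter flow rate = 7.78 L/hr.


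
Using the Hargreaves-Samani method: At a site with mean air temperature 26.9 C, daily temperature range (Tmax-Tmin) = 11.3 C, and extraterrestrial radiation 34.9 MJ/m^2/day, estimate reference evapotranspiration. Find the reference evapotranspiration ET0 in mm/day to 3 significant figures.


Approach: apply the Hargreaves-Samani method, ET0 = 0.0023*(Tmean+17.8)*sqrt(Tmax-Tmin)*0.408*Ra.
ET0 = 0.0023*(26.9+17.8)*sqrt(11.3)*0.408*34.9 = 4.92 mm/day
Therefore the reference evapotranspiration ET0 = 4.92 mm/day.


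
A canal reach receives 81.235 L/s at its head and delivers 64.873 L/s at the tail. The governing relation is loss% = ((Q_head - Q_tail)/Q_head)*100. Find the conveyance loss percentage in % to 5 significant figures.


loss = ((81.235 - 64.873)/81.235)*100 = 20.142 %
Therefore the conveyance loss percentage = 20.142 %.


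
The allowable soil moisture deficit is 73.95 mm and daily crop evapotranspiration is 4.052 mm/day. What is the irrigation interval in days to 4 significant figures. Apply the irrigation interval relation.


Approach: apply the irrigation interval relation, interval = SMD / ETc.
interval = 73.95 / 4.052 = 18.25 days
Therefore the irrigation interval = 18.25 days.


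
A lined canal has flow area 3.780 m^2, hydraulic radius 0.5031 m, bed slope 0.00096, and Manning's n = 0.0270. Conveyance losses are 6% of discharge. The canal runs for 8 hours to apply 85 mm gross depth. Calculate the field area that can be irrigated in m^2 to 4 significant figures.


Approach: apply Manning's equation with a conveyance and depth budget, Q = (1/n)*A*R^(2/3)*S^(1/2); Q_field = Q*(1-loss); Area = Q_field*t/(d/1000).
Step 1 — canal discharge (Manning's equation):
  Q = (1/0.0270) * 3.780 * 0.5031^(2/3) * 0.00096^(1/2) = 2.74389 m^3/s
Step 2 — delivered flow: Q_field = 2.74389*(1 - 6/100) = 2.57926 m^3/s
Step 3 — volume delivered: V = 2.57926 * 8*3600 = 74282.6 m^3
Step 4 — area served: A = V / (depth/1000) = 74282.6 / 0.085 = 873900 m^2
Therefore the field area that can be irrigated = 873900 m^2.


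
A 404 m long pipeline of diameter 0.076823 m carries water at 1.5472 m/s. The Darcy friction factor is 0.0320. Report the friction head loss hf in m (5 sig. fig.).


Approach: apply the Darcy-Weisbach equation, hf = f*(L/D)*(v^2/(2g)).
hf = 0.0320 * (404/0.076823) * (1.5472^2 / (2*9.81))
hf = 20.532 m
Therefore the friction head loss hf = 20.532 m.


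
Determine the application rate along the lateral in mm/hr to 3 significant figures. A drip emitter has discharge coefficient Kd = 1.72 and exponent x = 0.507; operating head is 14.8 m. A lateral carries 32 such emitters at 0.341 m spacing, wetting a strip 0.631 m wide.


Approach: apply the emitter equation with a lateral mass balance, q = Kd*h^x; Q = n*q; rate = Q/(n*spacing*width).
Step 1 — single emitter flow (q = Kd*h^x):
  q = 1.72 * 14.8^0.507 = 6.7430 L/hr
Step 2 — total lateral flow: Q = 32 * 6.7430 = 215.77 L/hr
Step 3 — wetted area: A = 32 * 0.341 * 0.631 = 6.8855 m^2
Step 4 — application rate: Q/A = 215.77/6.8855 = 31.3 mm/hr
Therefore the application rate along the lateral = 31.3 mm/hr.


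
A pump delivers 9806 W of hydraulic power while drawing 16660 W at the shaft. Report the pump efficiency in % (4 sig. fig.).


Approach: apply the efficiency ratio, eta = (P_out/P_in)*100.
eta = (9806 / 16660) * 100 = 58.86 %
Therefore the pump efficiency = 58.86 %.


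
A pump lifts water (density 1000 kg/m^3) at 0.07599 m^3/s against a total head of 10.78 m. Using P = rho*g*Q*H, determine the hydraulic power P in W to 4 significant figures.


P = 1000 * 9.81 * 0.07599 * 10.78 = 8036 W
Therefore the hydraulic power P = 8036 W.


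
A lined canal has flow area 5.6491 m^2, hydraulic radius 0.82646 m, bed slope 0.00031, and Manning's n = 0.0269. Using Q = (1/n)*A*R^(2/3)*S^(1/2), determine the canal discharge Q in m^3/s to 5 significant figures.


Q = (1/0.0269) * 5.6491 * 0.82646^(2/3) * 0.00031^(1/2) = 3.2563 m^3/s
Therefore the canal discharge Q = 3.2563 m^3/s.


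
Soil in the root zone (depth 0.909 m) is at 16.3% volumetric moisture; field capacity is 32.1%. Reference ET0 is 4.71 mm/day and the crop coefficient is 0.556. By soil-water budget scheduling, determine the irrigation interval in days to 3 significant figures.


Approach: apply soil-water budget scheduling, SMD = (FC-theta)/100*depth*1000; ETc = ET0*Kc; interval = SMD/ETc.
Step 1 — soil moisture deficit:
  SMD = (32.1 - 16.3)/100 * 0.909 * 1000 = 143.62 mm
Step 2 — daily crop ET (ETc = ET0*Kc):
  ETc = 4.71 * 0.556 = 2.6188 mm/day
Step 3 — irrigation interval (SMD/ETc):
  interval = 143.62 / 2.6188 = 54.8 days
Therefore the irrigation interval = 54.8 days.


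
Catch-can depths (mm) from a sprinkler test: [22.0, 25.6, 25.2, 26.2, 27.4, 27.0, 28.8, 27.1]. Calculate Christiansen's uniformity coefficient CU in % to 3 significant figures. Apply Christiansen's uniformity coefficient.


Approach: apply Christiansen's uniformity coefficient, CU = (1 - mean_abs_deviation/mean)*100.
mean = 26.163 mm
mean |d_i - mean| = 1.4219 mm
CU = (1 - 1.4219/26.163)*100 = 94.6 %
Therefore Christiansen's uniformity coefficient CU = 94.6 %.


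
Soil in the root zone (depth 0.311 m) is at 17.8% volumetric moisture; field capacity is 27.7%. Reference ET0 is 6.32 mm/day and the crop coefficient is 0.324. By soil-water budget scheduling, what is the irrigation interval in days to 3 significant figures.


Approach: apply soil-water budget scheduling, SMD = (FC-theta)/100*depth*1000; ETc = ET0*Kc; interval = SMD/ETc.
Step 1 — soil moisture deficit:
  SMD = (27.7 - 17.8)/100 * 0.311 * 1000 = 30.789 mm
Step 2 — daily crop ET (ETc = ET0*Kc):
  ETc = 6.32 * 0.324 = 2.0477 mm/day
Step 3 — irrigation interval (SMD/ETc):
  interval = 30.789 / 2.0477 = 15.0 days
Therefore the irrigation interval = 15.0 days.


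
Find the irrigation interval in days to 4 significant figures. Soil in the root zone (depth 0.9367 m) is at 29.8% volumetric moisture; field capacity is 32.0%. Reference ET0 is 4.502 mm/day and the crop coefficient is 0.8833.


Approach: apply soil-water budget scheduling, SMD = (FC-theta)/100*depth*1000; ETc = ET0*Kc; interval = SMD/ETc.
Step 1 — soil moisture deficit:
  SMD = (32.0 - 29.8)/100 * 0.9367 * 1000 = 20.6074 mm
Step 2 — daily crop ET (ETc = ET0*Kc):
  ETc = 4.502 * 0.8833 = 3.97662 mm/day
Step 3 — irrigation interval (SMD/ETc):
  interval = 20.6074 / 3.97662 = 5.182 days
Therefore the irrigation interval = 5.182 days.


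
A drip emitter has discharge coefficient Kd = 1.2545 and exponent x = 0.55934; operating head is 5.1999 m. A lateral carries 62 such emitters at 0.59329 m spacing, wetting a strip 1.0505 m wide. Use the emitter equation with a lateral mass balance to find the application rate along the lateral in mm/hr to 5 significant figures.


Approach: apply the emitter equation with a lateral mass balance, q = Kd*h^x; Q = n*q; rate = Q/(n*spacing*width).
Step 1 — single emitter flow (q = Kd*h^x):
  q = 1.2545 * 5.1999^0.55934 = 3.154680 L/hr
Step 2 — total lateral flow: Q = 62 * 3.154680 = 195.5902 L/hr
Step 3 — wetted area: A = 62 * 0.59329 * 1.0505 = 38.64157 m^2
Step 4 — application rate: Q/A = 195.5902/38.64157 = 5.0617 mm/hr
Therefore the application rate along the lateral = 5.0617 mm/hr.


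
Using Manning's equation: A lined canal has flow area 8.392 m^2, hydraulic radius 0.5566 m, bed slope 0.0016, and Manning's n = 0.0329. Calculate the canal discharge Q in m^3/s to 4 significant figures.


Approach: apply Manning's equation, Q = (1/n)*A*R^(2/3)*S^(1/2).
Q = (1/0.0329) * 8.392 * 0.5566^(2/3) * 0.0016^(1/2) = 6.904 m^3/s
Therefore the canal discharge Q = 6.904 m^3/s.


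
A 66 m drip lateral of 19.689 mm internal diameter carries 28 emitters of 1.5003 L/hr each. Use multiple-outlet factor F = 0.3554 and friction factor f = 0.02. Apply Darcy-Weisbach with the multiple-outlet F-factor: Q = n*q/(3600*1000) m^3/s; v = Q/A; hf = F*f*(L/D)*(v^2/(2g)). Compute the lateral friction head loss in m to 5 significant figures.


Q = 28*1.5003/(3600*1000) = 1.166900e-05 m^3/s
A = pi*(19.689e-3/2)^2 = 3.044649e-04 m^2, so v = Q/A = 0.03832626 m/s
hf = 0.3554*0.02*(66/0.019689)*(0.03832626^2/(2*9.81)) = 0.0017839 m
Therefore the lateral friction head loss = 0.0017839 m.


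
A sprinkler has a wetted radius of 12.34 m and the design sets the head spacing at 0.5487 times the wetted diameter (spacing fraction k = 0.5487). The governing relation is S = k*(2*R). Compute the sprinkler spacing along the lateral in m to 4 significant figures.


S = 0.5487 * (2 * 12.34) = 13.54 m
Therefore the sprinkler spacing along the lateral = 13.54 m.


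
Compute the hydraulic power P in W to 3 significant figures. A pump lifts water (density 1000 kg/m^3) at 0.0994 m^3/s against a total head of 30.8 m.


Approach: apply the hydraulic power relation, P = rho*g*Q*H.
P = 1000 * 9.81 * 0.0994 * 30.8 = 30000 W
Therefore the hydraulic power P = 30000 W.


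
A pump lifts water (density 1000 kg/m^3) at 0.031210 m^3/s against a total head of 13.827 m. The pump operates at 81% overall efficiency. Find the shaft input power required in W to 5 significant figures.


Approach: apply hydraulic power then efficiency conversion, P = rho*g*Q*H; P_in = P/eta.
Step 1 — hydraulic power (P = rho*g*Q*H):
  P = 1000 * 9.81 * 0.031210 * 13.827 = 4233.414 W
Step 2 — input power: P_in = P/eta = 4233.414 / 0.81 = 5226.4 W
Therefore the shaft input power required = 5226.4 W.


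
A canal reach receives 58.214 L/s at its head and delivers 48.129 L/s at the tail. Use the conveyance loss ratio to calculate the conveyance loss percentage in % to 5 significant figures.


Approach: apply the conveyance loss ratio, loss% = ((Q_head - Q_tail)/Q_head)*100.
loss = ((58.214 - 48.129)/58.214)*100 = 17.324 %
Therefore the conveyance loss percentage = 17.324 %.


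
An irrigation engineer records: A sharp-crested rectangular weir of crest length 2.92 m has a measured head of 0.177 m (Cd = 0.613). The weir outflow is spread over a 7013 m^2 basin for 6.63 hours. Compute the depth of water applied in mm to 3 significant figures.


Approach: apply the rectangular weir equation with a volume-to-depth conversion, Q = (2/3)*Cd*L*sqrt(2g)*H^1.5; d = Q*t/A * 1000.
Step 1 — weir discharge:
  Q = (2/3)*0.613*2.92*sqrt(2*9.81)*0.177^1.5 = 0.39361 m^3/s
Step 2 — volume: V = 0.39361 * 6.63*3600 = 9394.6 m^3
Step 3 — depth: d = V/A * 1000 = 9394.6/7013 * 1000 = 1340 mm
Therefore the depth of water applied = 1340 mm.


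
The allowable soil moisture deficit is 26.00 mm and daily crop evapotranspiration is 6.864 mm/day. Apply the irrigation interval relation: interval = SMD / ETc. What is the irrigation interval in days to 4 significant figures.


interval = 26.00 / 6.864 = 3.788 days
Therefore the irrigation interval = 3.788 days.


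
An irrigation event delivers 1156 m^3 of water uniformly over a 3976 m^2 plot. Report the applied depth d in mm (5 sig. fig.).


Approach: apply depth from volume over area, d = (V/A)*1000.
d = (1156 / 3976) * 1000 = 290.74 mm
Therefore the applied depth d = 290.74 mm.


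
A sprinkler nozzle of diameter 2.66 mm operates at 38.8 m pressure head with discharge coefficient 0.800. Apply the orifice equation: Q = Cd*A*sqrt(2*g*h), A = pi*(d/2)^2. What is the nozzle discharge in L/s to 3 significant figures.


A = pi*(2.66e-3/2)^2 = 5.5572e-06 m^2
Q = 0.800 * 5.5572e-06 * sqrt(2*9.81*38.8) * 1000 = 0.123 L/s
Therefore the nozzle discharge = 0.123 L/s.


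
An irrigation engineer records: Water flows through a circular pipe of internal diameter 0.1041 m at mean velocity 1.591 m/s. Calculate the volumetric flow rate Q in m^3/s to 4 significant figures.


Approach: apply the continuity equation for pipe flow, Q = A * v with A = pi*(D/2)^2.
A = pi*(0.1041/2)^2 = 0.00851121 m^2
Q = 0.00851121 * 1.591 = 0.01354 m^3/s
Therefore the volumetric flow rate Q = 0.01354 m^3/s.


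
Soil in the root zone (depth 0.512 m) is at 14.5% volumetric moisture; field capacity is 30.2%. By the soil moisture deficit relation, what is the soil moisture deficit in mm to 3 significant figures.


Approach: apply the soil moisture deficit relation, SMD = (FC - theta)/100 * depth * 1000.
SMD = (30.2 - 14.5)/100 * 0.512 * 1000 = 80.4 mm
Therefore the soil moisture deficit = 80.4 mm.


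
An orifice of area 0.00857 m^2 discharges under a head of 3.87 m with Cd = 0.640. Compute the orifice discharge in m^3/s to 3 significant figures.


Approach: apply the orifice equation, Q = Cd*A*sqrt(2*g*h).
Q = 0.640 * 0.00857 * sqrt(2*9.81*3.87) = 0.0478 m^3/s
Therefore the orifice discharge = 0.0478 m^3/s.


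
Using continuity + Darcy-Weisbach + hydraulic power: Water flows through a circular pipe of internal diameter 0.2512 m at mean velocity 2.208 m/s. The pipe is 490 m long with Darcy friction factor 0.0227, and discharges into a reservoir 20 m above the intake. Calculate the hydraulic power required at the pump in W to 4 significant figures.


Approach: apply continuity + Darcy-Weisbach + hydraulic power, Q = A*v; hf = f*(L/D)*(v^2/(2g)); H = static + hf; P = rho*g*Q*H.
Step 1 — flow rate (continuity, Q = A*v):
  A = pi*(0.2512/2)^2 = 0.0495598 m^2
  Q = 0.0495598 * 2.208 = 0.109428 m^3/s
Step 2 — friction head loss (Darcy-Weisbach):
  hf = 0.0227 * (490/0.2512) * (2.208^2 / (2*9.81))
  hf = 11.0028 m
Step 3 — total head: H = 20 + 11.0028 = 31.0028 m
Step 4 — hydraulic power (P = rho*g*Q*H):
  P = 1000 * 9.81 * 0.109428 * 31.0028 = 33280 W
Therefore the hydraulic power required at the pump = 33280 W.


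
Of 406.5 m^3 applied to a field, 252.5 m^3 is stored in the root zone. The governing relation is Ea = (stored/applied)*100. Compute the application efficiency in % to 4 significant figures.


Ea = (252.5/406.5)*100 = 62.12 %
Therefore the application efficiency = 62.12 %.


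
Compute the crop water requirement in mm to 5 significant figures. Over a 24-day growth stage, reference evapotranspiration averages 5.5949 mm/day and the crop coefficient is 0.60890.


Approach: apply the crop water requirement relation, CWR = ET0 * Kc * days.
CWR = 5.5949 * 0.60890 * 24 = 81.762 mm
Therefore the crop water requirement = 81.762 mm.


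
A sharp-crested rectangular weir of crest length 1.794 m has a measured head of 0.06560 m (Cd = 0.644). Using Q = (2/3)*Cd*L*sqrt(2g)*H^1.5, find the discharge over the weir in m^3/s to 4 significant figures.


Q = (2/3)*0.644*1.794*sqrt(2*9.81)*0.06560^1.5 = 0.05732 m^3/s
Therefore the discharge over the weir = 0.05732 m^3/s.


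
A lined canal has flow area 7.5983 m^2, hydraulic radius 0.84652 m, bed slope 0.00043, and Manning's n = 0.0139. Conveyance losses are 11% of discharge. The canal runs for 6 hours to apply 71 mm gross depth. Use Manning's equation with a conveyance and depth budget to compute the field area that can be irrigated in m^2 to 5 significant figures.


Approach: apply Manning's equation with a conveyance and depth budget, Q = (1/n)*A*R^(2/3)*S^(1/2); Q_field = Q*(1-loss); Area = Q_field*t/(d/1000).
Step 1 — canal discharge (Manning's equation):
  Q = (1/0.0139) * 7.5983 * 0.84652^(2/3) * 0.00043^(1/2) = 10.14364 m^3/s
Step 2 — delivered flow: Q_field = 10.14364*(1 - 11/100) = 9.027843 m^3/s
Step 3 — volume delivered: V = 9.027843 * 6*3600 = 195001.4 m^3
Step 4 — area served: A = V / (depth/1000) = 195001.4 / 0.071 = 2746500 m^2
Therefore the field area that can be irrigated = 2746500 m^2.


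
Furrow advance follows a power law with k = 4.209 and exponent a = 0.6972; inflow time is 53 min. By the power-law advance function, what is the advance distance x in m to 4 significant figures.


Approach: apply the power-law advance function, x = k*t^a.
x = 4.209 * 53^0.6972 = 67.04 m
Therefore the advance distance x = 67.04 m.


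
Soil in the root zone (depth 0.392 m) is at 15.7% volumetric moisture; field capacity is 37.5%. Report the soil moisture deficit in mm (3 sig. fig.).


Approach: apply the soil moisture deficit relation, SMD = (FC - theta)/100 * depth * 1000.
SMD = (37.5 - 15.7)/100 * 0.392 * 1000 = 85.5 mm
Therefore the soil moisture deficit = 85.5 mm.


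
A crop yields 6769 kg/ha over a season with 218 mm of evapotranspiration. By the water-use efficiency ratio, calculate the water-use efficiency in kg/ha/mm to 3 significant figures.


Approach: apply the water-use efficiency ratio, WUE = yield/ET.
WUE = 6769 / 218 = 31.1 kg/ha/mm
Therefore the water-use efficiency = 31.1 kg/ha/mm.


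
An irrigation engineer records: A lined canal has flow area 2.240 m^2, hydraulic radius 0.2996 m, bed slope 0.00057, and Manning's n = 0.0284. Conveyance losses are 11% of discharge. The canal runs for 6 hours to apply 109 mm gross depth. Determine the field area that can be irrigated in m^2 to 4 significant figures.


Approach: apply Manning's equation with a conveyance and depth budget, Q = (1/n)*A*R^(2/3)*S^(1/2); Q_field = Q*(1-loss); Area = Q_field*t/(d/1000).
Step 1 — canal discharge (Manning's equation):
  Q = (1/0.0284) * 2.240 * 0.2996^(2/3) * 0.00057^(1/2) = 0.843131 m^3/s
Step 2 — delivered flow: Q_field = 0.843131*(1 - 11/100) = 0.750386 m^3/s
Step 3 — volume delivered: V = 0.750386 * 6*3600 = 16208.3 m^3
Step 4 — area served: A = V / (depth/1000) = 16208.3 / 0.109 = 148700 m^2
Therefore the field area that can be irrigated = 148700 m^2.


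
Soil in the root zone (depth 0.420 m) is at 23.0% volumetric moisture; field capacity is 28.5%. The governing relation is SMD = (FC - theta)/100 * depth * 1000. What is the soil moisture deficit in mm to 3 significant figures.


SMD = (28.5 - 23.0)/100 * 0.420 * 1000 = 23.1 mm
Therefore the soil moisture deficit = 23.1 mm.


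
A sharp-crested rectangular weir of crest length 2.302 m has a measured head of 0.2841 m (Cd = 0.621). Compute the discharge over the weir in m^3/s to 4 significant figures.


Approach: apply the rectangular weir equation, Q = (2/3)*Cd*L*sqrt(2g)*H^1.5.
Q = (2/3)*0.621*2.302*sqrt(2*9.81)*0.2841^1.5 = 0.6392 m^3/s
Therefore the discharge over the weir = 0.6392 m^3/s.


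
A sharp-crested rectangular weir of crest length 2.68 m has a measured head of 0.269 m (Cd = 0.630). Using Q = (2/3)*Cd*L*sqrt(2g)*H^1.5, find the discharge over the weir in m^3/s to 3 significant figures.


Q = (2/3)*0.630*2.68*sqrt(2*9.81)*0.269^1.5 = 0.696 m^3/s
Therefore the discharge over the weir = 0.696 m^3/s.


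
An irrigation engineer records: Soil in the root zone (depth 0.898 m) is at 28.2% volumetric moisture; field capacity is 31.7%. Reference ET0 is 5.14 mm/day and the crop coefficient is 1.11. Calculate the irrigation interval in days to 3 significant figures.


Approach: apply soil-water budget scheduling, SMD = (FC-theta)/100*depth*1000; ETc = ET0*Kc; interval = SMD/ETc.
Step 1 — soil moisture deficit:
  SMD = (31.7 - 28.2)/100 * 0.898 * 1000 = 31.430 mm
Step 2 — daily crop ET (ETc = ET0*Kc):
  ETc = 5.14 * 1.11 = 5.7054 mm/day
Step 3 — irrigation interval (SMD/ETc):
  interval = 31.430 / 5.7054 = 5.51 days
Therefore the irrigation interval = 5.51 days.
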